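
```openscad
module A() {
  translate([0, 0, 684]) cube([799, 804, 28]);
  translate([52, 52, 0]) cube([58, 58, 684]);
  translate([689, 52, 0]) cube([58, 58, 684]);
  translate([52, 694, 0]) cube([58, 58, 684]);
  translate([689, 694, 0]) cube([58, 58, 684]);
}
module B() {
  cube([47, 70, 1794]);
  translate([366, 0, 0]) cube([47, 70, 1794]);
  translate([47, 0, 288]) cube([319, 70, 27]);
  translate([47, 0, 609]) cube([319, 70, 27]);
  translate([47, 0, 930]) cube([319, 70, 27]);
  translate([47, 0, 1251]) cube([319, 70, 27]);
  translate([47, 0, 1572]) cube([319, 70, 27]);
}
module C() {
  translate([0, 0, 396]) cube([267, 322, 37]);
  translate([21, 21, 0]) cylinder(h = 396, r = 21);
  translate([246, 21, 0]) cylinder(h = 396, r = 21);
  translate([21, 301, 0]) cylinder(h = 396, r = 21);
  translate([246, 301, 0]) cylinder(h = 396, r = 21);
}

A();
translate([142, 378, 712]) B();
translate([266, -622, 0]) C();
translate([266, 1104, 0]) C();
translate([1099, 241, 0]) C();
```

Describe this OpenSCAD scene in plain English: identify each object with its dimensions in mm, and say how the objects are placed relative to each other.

A is a table: top 799 mm (x) × 804 mm (y), 28 mm thick, upper face at z = 712 mm, on four 58×58 mm square legs, each inset 52 mm from the nearest pair of top edges, running from z = 0 to the bottom of the top.

B is a wooden ladder with two side rails of 47×70 mm section and 1794 mm height, set 413 mm apart overall. Between them run 5 rectangular rungs (70 mm deep, 27 mm thick), front faces flush with the rails' −y face. The bottom of the first rung is 288 mm above the floor and each subsequent rung is 321 mm higher than the one below.

C is a four-legged stool. The seat is a 267×322×37 mm slab whose top surface is at z = 433 mm; four round legs, each 42 mm in diameter, run from the floor (z = 0) to the underside of the seat, each leg's axis is inset half a diameter from the nearest pair of seat edges (so the leg's bounding box is flush with the corner).

The ladder is on top of the table. Three stools sit around the table at the −y, +y, +x sides.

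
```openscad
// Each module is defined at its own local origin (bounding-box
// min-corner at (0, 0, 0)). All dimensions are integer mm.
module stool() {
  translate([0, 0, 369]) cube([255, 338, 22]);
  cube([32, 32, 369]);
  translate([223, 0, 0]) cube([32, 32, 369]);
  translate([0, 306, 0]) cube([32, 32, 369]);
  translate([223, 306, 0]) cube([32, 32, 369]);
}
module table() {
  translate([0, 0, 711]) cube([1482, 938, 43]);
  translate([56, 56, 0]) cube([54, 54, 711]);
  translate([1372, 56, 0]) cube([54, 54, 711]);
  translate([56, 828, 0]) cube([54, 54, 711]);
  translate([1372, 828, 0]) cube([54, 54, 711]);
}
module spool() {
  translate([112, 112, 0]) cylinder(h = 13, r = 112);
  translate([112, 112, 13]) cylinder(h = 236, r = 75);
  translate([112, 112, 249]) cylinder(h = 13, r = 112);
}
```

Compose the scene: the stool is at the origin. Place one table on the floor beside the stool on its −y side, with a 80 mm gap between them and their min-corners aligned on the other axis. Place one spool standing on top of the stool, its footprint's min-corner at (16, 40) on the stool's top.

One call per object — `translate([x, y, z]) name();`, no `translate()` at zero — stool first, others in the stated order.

stool();
translate([0, -1018, 0]) table();
translate([16, 40, 391]) spool();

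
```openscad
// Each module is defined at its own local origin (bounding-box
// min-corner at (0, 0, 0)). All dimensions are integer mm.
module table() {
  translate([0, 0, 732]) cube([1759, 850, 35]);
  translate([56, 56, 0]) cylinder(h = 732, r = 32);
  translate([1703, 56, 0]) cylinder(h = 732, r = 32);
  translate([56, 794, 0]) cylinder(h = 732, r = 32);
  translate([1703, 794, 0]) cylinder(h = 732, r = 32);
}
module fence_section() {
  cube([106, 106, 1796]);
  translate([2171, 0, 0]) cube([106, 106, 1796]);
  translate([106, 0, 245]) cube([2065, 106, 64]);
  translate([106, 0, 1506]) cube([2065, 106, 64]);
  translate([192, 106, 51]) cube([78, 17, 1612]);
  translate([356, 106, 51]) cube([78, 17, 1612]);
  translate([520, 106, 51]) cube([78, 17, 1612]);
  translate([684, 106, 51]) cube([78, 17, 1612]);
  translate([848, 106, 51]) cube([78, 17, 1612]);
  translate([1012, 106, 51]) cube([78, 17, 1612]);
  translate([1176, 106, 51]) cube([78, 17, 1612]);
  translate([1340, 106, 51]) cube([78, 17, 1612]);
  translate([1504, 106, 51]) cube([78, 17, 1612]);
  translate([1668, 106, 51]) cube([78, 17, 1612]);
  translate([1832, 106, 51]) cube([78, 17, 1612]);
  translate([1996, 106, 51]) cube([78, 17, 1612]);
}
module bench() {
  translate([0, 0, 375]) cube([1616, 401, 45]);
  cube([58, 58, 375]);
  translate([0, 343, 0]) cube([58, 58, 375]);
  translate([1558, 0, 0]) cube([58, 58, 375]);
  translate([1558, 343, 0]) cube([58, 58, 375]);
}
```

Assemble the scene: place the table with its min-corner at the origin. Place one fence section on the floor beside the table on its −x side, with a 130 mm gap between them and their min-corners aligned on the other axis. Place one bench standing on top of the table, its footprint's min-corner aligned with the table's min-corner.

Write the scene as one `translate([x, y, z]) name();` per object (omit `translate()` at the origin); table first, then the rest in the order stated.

table();
translate([-2407, 0, 0]) fence_section();
translate([0, 0, 767]) bench();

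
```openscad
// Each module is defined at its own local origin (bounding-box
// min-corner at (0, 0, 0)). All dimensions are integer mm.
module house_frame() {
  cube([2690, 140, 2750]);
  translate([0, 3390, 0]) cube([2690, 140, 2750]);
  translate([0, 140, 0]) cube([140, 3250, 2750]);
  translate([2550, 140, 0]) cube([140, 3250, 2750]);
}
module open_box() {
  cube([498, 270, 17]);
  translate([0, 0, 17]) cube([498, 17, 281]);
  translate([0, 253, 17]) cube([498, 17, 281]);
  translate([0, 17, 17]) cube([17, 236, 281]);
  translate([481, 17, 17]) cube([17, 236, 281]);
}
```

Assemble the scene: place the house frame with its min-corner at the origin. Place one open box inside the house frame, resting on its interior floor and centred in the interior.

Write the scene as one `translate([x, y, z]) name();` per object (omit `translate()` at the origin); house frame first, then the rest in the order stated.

house_frame();
translate([1096, 1630, 0]) open_box();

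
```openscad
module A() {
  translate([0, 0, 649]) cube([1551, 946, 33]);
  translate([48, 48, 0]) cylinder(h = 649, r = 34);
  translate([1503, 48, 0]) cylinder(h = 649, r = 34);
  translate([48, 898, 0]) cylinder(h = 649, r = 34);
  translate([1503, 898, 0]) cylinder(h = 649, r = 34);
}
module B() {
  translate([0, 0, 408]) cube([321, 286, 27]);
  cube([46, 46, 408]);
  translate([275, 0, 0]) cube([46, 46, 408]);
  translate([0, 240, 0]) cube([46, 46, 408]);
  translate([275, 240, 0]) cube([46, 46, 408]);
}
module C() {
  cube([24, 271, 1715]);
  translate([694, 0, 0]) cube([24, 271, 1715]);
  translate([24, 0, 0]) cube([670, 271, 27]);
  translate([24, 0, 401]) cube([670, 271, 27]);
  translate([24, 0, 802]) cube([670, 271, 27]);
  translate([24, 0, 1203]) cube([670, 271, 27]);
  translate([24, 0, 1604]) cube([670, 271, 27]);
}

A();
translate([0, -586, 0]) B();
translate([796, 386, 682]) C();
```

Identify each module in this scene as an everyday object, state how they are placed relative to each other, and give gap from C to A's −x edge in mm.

A is a table. B is a stool. C is a bookshelf. The stool is on the floor beside the table on its −y side. The bookshelf is on top of the table. The gap from the bookshelf to the table's −x edge is 796 mm.

The bookshelf's min-x is at 796; the table's min-x is 0; gap = 796 mm.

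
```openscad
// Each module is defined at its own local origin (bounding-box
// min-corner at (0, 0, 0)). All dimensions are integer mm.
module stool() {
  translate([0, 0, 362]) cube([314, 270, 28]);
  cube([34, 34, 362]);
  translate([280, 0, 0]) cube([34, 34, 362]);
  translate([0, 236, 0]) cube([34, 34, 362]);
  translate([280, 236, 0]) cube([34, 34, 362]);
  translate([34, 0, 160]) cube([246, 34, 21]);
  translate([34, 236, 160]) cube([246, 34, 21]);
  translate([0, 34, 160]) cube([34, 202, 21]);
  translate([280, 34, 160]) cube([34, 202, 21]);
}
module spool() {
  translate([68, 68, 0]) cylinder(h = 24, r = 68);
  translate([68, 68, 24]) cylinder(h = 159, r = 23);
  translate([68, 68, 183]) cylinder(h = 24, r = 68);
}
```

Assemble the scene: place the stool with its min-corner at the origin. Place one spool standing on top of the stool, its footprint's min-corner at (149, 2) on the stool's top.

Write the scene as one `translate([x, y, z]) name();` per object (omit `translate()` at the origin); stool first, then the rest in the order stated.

stool();
translate([149, 2, 390]) spool();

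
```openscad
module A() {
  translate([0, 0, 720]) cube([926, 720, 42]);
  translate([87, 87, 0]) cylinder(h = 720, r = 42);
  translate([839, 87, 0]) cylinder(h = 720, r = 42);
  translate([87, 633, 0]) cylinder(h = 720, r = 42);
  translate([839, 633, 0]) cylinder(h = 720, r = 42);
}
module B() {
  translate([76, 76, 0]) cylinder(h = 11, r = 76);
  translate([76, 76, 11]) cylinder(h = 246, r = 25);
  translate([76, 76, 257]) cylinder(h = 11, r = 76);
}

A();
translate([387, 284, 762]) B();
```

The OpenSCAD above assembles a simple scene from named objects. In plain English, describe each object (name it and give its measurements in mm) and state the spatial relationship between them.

A is a rectangular dining table. The top is 926×720×42 mm with its upper surface at z = 762 mm. It stands on four round legs of 84 mm diameter, each leg's bounding box inset 45 mm from the nearest pair of top edges, running from the floor to the underside of the top.

B is a spool: two coaxial disc flanges of radius 76 mm and thickness 11 mm, joined by a core cylinder of radius 25 mm and height 246 mm. The lower flange rests on z = 0 and the three cylinders share a vertical axis.

The spool is on top of the table, centred.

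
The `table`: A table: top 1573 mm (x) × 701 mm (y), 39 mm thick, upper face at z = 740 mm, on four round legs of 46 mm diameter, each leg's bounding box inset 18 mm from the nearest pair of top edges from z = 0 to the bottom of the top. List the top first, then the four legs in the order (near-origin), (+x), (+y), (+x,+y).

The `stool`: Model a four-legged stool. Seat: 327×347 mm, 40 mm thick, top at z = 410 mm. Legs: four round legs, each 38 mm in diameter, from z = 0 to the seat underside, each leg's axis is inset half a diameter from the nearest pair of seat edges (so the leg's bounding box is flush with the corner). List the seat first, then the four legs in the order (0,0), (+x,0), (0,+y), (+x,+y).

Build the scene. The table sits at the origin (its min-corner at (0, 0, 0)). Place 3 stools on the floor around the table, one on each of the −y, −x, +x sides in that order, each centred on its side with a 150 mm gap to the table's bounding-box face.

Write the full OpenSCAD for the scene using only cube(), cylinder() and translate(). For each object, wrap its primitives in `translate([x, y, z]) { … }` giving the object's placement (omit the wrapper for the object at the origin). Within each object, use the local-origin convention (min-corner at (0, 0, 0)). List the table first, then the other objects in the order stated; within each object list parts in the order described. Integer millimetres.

translate([0, 0, 701]) cube([1573, 701, 39]);
translate([41, 41, 0]) cylinder(h = 701, r = 23);
translate([1532, 41, 0]) cylinder(h = 701, r = 23);
translate([41, 660, 0]) cylinder(h = 701, r = 23);
translate([1532, 660, 0]) cylinder(h = 701, r = 23);
translate([623, -497, 0]) {
  translate([0, 0, 370]) cube([327, 347, 40]);
  translate([19, 19, 0]) cylinder(h = 370, r = 19);
  translate([308, 19, 0]) cylinder(h = 370, r = 19);
  translate([19, 328, 0]) cylinder(h = 370, r = 19);
  translate([308, 328, 0]) cylinder(h = 370, r = 19);
}
translate([-477, 177, 0]) {
  translate([0, 0, 370]) cube([327, 347, 40]);
  translate([19, 19, 0]) cylinder(h = 370, r = 19);
  translate([308, 19, 0]) cylinder(h = 370, r = 19);
  translate([19, 328, 0]) cylinder(h = 370, r = 19);
  translate([308, 328, 0]) cylinder(h = 370, r = 19);
}
translate([1723, 177, 0]) {
  translate([0, 0, 370]) cube([327, 347, 40]);
  translate([19, 19, 0]) cylinder(h = 370, r = 19);
  translate([308, 19, 0]) cylinder(h = 370, r = 19);
  translate([19, 328, 0]) cylinder(h = 370, r = 19);
  translate([308, 328, 0]) cylinder(h = 370, r = 19);
}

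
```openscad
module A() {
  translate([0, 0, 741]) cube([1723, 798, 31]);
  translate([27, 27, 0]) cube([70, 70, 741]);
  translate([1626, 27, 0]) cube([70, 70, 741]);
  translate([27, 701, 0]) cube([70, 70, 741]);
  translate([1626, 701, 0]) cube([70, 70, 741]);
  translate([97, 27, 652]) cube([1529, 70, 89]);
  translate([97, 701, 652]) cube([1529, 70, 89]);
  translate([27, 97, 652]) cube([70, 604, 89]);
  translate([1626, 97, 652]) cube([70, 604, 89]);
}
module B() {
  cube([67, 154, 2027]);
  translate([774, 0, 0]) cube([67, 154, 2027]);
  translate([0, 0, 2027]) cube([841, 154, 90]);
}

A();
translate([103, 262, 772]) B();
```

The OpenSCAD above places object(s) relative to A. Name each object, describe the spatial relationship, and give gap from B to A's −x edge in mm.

The door frame's min-x is at 103; the table's min-x is 0; gap = 103 mm.

A is a table. B is a door frame. The door frame is on top of the table. The gap from the door frame to the table's −x edge is 103 mm.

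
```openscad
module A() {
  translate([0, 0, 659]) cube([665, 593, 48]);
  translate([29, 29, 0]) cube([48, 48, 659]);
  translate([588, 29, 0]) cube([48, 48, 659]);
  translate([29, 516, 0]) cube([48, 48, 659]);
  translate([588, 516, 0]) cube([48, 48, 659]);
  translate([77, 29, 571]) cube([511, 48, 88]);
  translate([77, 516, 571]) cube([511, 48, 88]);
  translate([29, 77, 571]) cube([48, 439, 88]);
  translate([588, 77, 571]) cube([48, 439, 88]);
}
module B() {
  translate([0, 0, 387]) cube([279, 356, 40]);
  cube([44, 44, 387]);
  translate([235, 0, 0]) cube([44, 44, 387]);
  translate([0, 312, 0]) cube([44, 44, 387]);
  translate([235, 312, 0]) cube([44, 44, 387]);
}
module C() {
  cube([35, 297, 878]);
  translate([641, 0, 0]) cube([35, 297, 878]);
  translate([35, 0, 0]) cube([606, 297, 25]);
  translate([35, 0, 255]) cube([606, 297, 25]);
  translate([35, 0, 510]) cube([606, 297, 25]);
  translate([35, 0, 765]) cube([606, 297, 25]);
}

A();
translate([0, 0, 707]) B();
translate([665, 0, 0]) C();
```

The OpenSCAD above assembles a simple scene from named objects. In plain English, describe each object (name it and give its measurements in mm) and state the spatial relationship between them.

A is a table with a 665×593 mm rectangular top, 48 mm thick, top surface at z = 707 mm, supported by four 48×48 mm square legs, each inset 29 mm from the nearest pair of top edges, running from the floor. Four apron rails, 48 mm thick and 88 mm tall, run between adjacent legs with their top edges flush with the underside of the top and their outer faces flush with the legs' outer faces.

B is a four-legged stool. The seat is 279×356 mm, 40 mm thick, top at z = 427 mm. It stands on four square legs, each 44×44 mm in cross-section, from z = 0 to the seat underside, each flush with a corner of the seat.

C is a bookshelf 676 mm wide overall, 297 mm deep and 878 mm tall. The two sides are 35 mm thick vertical panels. 4 horizontal shelves of 25 mm thickness span between the inner faces of the sides; the lowest shelf sits on the floor and shelves are stacked with a clear vertical gap of 230 mm between each pair.

The stool is on top of the table. The bookshelf is against the table's +x side, with their −y faces flush.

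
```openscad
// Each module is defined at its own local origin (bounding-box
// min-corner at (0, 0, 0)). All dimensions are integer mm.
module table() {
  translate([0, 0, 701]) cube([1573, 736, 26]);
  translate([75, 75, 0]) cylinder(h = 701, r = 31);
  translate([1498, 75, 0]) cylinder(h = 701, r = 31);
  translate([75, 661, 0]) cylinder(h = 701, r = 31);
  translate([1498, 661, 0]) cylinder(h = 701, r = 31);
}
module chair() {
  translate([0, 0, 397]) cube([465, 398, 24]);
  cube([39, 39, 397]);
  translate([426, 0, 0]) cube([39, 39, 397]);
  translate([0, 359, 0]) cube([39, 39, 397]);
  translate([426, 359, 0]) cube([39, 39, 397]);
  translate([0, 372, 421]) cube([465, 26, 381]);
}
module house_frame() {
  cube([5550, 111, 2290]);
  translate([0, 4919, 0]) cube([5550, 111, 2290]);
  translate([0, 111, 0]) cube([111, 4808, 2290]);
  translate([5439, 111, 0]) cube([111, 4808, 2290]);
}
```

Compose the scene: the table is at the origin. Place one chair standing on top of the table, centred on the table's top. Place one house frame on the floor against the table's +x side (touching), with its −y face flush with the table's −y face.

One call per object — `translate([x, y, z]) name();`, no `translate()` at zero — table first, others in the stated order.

table();
translate([554, 169, 727]) chair();
translate([1573, 0, 0]) house_frame();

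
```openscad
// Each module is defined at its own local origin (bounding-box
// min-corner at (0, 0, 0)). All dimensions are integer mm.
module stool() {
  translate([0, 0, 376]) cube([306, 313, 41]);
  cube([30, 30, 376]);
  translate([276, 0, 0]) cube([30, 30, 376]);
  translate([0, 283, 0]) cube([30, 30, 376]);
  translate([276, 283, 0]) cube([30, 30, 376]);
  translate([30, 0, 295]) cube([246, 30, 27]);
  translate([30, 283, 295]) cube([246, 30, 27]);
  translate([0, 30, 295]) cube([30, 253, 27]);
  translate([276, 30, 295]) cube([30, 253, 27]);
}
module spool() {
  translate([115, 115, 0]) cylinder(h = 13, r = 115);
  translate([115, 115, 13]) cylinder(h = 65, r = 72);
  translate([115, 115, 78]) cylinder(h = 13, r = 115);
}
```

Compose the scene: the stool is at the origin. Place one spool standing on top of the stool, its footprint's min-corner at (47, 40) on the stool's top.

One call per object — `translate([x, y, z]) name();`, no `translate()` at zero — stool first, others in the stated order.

stool();
translate([47, 40, 417]) spool();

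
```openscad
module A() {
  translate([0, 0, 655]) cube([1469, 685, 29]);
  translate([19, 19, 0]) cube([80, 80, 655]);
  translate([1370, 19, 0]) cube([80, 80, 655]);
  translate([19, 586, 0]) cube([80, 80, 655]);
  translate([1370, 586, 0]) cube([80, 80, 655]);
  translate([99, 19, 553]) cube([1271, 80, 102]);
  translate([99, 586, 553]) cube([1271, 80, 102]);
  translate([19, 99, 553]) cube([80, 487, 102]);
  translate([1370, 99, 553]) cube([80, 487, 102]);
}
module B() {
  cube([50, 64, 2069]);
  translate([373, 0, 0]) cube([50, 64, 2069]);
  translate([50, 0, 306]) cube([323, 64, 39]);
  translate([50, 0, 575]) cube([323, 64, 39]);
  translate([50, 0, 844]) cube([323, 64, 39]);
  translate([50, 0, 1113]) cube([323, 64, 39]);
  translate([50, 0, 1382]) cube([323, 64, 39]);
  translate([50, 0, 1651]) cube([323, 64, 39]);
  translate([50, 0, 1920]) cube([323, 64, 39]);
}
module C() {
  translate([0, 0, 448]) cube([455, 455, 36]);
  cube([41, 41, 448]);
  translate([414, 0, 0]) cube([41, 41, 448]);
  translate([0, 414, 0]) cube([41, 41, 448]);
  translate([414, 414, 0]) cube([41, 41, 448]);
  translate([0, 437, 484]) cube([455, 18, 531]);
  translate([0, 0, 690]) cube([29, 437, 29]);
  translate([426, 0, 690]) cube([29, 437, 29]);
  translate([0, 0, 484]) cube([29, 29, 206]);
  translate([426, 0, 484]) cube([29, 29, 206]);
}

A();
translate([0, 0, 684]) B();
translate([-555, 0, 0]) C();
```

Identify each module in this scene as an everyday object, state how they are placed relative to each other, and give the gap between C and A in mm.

The chair's nearest face is 100 mm from the table's −x face.

A is a table. B is a ladder. C is a chair. The ladder is on top of the table. The chair is on the floor beside the table on its −x side. The gap between the chair and the table is 100 mm.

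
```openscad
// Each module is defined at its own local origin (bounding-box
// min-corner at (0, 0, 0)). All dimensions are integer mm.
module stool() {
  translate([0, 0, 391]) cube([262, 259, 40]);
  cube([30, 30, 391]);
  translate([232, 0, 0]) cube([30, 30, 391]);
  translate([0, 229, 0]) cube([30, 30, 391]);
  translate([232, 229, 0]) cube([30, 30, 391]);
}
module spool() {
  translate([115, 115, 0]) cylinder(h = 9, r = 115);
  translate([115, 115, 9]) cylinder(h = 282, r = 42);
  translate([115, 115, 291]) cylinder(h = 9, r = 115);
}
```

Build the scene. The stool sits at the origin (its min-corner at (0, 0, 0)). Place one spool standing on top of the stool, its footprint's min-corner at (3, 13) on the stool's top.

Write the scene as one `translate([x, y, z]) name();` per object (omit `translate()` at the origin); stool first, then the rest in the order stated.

stool();
translate([3, 13, 431]) spool();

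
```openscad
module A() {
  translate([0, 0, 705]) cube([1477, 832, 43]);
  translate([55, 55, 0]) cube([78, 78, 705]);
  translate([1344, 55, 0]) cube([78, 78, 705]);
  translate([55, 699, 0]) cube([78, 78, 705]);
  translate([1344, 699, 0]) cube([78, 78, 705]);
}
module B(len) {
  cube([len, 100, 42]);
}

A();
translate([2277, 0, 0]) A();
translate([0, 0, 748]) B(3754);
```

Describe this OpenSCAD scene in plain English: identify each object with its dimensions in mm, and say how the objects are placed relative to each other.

A is a table with a 1477×832 mm rectangular top, 43 mm thick, top surface at z = 748 mm, supported by four 78×78 mm square legs, each inset 55 mm from the nearest pair of top edges, running from the floor.

B is a rectangular beam 3754 mm long (x), 100 mm deep (y), 42 mm thick (z).

The beam spans the tops of two tables placed 800 mm apart, resting at z = 748 mm.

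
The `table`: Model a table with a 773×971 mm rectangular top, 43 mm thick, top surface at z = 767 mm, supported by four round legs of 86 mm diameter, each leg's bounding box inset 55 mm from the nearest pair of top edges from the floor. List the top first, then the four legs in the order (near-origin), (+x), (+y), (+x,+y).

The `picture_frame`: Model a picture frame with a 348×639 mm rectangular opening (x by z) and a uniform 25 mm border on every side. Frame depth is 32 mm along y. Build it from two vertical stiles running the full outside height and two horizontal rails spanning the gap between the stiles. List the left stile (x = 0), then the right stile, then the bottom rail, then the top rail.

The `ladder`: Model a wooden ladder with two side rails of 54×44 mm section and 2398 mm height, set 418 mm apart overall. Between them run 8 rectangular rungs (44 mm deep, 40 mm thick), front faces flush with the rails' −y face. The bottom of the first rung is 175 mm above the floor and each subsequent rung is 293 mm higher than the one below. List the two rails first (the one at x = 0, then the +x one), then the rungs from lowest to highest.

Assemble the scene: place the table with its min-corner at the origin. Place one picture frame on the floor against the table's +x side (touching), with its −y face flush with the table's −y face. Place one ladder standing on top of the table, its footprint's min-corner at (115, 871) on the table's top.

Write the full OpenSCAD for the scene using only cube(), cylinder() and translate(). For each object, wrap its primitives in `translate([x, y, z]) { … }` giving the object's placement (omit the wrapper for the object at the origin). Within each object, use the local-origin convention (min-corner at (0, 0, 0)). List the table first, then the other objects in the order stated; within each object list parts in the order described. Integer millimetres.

translate([0, 0, 724]) cube([773, 971, 43]);
translate([98, 98, 0]) cylinder(h = 724, r = 43);
translate([675, 98, 0]) cylinder(h = 724, r = 43);
translate([98, 873, 0]) cylinder(h = 724, r = 43);
translate([675, 873, 0]) cylinder(h = 724, r = 43);
translate([773, 0, 0]) {
  cube([25, 32, 689]);
  translate([373, 0, 0]) cube([25, 32, 689]);
  translate([25, 0, 0]) cube([348, 32, 25]);
  translate([25, 0, 664]) cube([348, 32, 25]);
}
translate([115, 871, 767]) {
  cube([54, 44, 2398]);
  translate([364, 0, 0]) cube([54, 44, 2398]);
  translate([54, 0, 175]) cube([310, 44, 40]);
  translate([54, 0, 468]) cube([310, 44, 40]);
  translate([54, 0, 761]) cube([310, 44, 40]);
  translate([54, 0, 1054]) cube([310, 44, 40]);
  translate([54, 0, 1347]) cube([310, 44, 40]);
  translate([54, 0, 1640]) cube([310, 44, 40]);
  translate([54, 0, 1933]) cube([310, 44, 40]);
  translate([54, 0, 2226]) cube([310, 44, 40]);
}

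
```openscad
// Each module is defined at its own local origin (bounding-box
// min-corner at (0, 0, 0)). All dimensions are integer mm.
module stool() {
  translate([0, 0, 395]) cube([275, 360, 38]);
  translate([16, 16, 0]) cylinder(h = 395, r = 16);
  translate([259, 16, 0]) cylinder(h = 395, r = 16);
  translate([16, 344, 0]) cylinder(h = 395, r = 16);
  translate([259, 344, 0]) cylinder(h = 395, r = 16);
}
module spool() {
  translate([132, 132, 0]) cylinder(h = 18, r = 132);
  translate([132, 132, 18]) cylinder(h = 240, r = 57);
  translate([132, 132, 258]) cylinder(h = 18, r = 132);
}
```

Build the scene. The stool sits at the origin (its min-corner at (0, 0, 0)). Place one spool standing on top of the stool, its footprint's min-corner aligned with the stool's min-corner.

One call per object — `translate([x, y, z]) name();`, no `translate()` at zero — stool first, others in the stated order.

stool();
translate([0, 0, 433]) spool();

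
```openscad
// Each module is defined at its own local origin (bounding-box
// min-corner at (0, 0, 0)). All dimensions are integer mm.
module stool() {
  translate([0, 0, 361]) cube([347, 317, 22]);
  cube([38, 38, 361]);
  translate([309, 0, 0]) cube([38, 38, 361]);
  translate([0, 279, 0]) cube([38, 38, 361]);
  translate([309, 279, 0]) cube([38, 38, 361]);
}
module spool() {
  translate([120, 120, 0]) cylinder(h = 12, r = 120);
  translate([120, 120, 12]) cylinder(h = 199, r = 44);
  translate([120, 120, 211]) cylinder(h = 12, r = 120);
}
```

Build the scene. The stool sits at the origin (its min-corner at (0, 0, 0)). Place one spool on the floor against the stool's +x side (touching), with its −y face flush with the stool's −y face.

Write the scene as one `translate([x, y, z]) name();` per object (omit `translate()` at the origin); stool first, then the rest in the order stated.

stool();
translate([347, 0, 0]) spool();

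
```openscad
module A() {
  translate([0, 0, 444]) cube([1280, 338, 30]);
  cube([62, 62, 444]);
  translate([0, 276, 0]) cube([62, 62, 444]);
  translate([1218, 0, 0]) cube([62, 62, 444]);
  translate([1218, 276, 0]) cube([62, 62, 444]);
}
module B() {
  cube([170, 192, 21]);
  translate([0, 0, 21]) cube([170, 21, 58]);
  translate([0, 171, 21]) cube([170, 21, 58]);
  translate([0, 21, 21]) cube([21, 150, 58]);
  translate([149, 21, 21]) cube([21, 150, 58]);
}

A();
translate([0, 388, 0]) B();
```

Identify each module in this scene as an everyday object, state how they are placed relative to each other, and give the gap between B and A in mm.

A is a bench. B is an open box. The open box is on the floor beside the bench on its +y side. The gap between the open box and the bench is 50 mm.

The open box's nearest face is 50 mm from the bench's +y face.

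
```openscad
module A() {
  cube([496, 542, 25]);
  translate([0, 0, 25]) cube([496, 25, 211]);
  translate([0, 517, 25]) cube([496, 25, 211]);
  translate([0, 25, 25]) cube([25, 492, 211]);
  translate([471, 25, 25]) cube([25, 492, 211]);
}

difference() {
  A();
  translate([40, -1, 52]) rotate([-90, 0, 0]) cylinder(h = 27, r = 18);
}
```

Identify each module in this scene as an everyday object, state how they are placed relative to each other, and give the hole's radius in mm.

A is an open box. The open box has a circular hole through its front wall. The hole's radius is 18 mm.

The subtracted cylinder has r = 18 mm.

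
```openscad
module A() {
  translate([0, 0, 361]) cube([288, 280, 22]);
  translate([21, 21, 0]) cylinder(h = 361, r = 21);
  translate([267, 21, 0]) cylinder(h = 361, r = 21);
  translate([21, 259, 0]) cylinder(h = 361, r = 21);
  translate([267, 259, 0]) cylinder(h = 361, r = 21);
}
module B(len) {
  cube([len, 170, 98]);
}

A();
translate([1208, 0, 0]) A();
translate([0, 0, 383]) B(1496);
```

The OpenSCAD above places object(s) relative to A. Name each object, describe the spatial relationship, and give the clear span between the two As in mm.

Second stool starts at x = 1208; first ends at x = 288; clear span = 1208 − 288 = 920 mm.

A is a stool. B is a beam. A beam spans the tops of two stools. The clear span between the two stools is 920 mm.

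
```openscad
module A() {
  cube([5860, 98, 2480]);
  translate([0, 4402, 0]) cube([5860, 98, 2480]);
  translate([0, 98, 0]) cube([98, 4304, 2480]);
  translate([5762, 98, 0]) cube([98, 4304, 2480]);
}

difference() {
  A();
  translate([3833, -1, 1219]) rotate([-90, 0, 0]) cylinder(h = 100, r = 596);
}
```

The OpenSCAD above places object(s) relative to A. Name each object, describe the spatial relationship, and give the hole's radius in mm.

The subtracted cylinder has r = 596 mm.

A is a house frame. The house frame has a circular hole through its front wall. The hole's radius is 596 mm.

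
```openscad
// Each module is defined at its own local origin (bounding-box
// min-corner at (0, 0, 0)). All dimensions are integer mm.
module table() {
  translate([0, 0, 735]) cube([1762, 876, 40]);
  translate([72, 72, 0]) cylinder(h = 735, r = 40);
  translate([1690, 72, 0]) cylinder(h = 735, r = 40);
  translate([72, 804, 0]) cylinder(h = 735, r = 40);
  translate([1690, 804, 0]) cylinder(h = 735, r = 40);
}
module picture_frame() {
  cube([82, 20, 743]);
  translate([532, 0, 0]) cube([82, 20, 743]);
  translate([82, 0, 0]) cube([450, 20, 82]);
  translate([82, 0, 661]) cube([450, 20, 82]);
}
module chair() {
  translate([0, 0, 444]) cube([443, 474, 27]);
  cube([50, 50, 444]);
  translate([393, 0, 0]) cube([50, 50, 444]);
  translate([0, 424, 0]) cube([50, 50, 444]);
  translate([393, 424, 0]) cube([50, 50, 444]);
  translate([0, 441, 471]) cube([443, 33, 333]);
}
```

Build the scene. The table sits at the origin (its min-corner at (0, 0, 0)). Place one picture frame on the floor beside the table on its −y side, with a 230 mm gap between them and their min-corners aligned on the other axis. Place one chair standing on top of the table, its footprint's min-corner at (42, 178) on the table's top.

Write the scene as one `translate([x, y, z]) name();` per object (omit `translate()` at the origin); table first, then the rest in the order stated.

table();
translate([0, -250, 0]) picture_frame();
translate([42, 178, 775]) chair();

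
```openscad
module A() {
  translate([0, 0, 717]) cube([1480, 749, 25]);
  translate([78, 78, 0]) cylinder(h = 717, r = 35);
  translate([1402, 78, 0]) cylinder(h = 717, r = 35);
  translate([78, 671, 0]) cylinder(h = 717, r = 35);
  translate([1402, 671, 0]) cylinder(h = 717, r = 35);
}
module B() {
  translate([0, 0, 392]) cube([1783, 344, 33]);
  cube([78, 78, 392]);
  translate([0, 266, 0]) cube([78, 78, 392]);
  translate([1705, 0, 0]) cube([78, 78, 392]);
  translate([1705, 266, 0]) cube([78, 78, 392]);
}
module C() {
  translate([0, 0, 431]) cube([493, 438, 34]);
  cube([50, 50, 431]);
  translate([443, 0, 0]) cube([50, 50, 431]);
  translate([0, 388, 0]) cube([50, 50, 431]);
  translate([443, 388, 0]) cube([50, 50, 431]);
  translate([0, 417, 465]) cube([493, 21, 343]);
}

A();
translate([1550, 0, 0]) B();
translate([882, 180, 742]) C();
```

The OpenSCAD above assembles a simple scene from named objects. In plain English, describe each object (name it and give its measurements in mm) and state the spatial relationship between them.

A is a rectangular dining table. The top is 1480×749×25 mm with its upper surface at z = 742 mm. It stands on four round legs of 70 mm diameter, each leg's bounding box inset 43 mm from the nearest pair of top edges, running from the floor to the underside of the top.

B is a bench: a 1783×344 mm seat slab, 33 mm thick, top at z = 425 mm, on four 78×78 mm square legs flush with the seat corners and standing on z = 0.

C is a chair. The seat is a 493×438×34 mm slab with its top at z = 465 mm, on four 50×50 mm corner legs (flush with the seat edges, standing on z = 0). A flat backrest 21 mm thick, 343 mm tall, spans the full seat width and rises from the seat top along its +y edge, rear face flush with the rear of the seat.

The bench is on the floor beside the table on its +x side. The chair is on top of the table.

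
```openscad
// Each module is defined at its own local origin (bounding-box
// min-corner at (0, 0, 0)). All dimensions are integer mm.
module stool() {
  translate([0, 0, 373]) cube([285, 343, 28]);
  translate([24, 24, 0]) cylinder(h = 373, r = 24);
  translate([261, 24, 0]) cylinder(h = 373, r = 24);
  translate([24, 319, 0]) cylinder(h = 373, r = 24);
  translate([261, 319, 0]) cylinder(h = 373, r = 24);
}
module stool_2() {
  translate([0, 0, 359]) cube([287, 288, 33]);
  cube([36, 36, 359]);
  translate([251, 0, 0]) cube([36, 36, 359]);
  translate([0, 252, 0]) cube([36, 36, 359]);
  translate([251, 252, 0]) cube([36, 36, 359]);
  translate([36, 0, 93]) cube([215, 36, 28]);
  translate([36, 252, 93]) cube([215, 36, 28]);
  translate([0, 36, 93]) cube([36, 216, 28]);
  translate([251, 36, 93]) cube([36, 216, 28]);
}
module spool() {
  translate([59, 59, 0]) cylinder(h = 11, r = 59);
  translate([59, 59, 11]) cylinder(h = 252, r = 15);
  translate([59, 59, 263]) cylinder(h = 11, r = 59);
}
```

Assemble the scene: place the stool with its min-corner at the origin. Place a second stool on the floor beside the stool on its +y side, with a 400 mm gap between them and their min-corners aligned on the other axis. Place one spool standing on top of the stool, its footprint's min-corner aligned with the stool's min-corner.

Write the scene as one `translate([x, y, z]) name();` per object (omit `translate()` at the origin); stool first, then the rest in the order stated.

stool();
translate([0, 743, 0]) stool_2();
translate([0, 0, 401]) spool();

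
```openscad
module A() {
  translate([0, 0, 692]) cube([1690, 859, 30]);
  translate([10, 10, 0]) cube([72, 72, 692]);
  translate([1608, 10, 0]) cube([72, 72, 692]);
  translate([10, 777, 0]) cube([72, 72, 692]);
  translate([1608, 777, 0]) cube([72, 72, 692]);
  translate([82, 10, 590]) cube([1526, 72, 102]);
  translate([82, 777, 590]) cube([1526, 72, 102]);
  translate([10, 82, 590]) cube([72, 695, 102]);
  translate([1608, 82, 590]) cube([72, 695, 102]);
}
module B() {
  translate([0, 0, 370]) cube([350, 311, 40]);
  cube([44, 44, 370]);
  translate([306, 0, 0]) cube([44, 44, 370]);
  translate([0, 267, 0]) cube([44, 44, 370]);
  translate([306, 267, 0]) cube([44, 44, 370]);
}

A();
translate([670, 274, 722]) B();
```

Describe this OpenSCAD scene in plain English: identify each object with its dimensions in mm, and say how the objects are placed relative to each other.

A is a table with a 1690×859 mm rectangular top, 30 mm thick, top surface at z = 722 mm, supported by four 72×72 mm square legs, each inset 10 mm from the nearest pair of top edges, running from the floor. Four apron rails, 72 mm thick and 102 mm tall, run between adjacent legs with their top edges flush with the underside of the top and their outer faces flush with the legs' outer faces.

B is a four-legged stool. The seat is 350×311 mm, 40 mm thick, top at z = 410 mm. It stands on four square legs, each 44×44 mm in cross-section, from z = 0 to the seat underside, each flush with a corner of the seat.

The stool is on top of the table, centred.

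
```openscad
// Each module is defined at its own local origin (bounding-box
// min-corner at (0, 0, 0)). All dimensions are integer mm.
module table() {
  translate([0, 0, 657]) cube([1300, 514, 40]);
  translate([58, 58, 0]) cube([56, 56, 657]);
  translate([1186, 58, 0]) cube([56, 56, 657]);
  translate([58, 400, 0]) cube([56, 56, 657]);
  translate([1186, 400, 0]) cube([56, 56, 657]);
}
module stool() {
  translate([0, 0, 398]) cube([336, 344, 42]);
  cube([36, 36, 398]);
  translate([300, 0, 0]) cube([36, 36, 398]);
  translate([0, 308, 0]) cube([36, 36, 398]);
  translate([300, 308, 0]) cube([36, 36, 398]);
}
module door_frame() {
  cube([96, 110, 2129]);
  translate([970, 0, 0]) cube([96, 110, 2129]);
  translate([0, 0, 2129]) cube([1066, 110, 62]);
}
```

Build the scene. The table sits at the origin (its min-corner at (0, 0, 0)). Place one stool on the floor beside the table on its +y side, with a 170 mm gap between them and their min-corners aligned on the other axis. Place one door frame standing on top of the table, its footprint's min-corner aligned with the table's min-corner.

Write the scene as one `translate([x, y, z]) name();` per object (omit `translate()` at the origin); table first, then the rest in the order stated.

table();
translate([0, 684, 0]) stool();
translate([0, 0, 697]) door_frame();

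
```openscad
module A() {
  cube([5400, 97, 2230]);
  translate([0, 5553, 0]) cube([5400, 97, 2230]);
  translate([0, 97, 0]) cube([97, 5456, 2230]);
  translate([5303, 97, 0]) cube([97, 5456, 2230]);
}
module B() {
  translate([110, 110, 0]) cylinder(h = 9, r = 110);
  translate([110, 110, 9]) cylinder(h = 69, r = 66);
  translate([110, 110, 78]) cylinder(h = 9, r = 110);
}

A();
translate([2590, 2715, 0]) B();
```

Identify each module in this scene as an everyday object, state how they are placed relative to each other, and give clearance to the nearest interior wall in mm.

A is a house frame. B is a spool. The spool sits inside the house frame, centred. The clearance to the nearest interior wall is 2493 mm.

Clearances: x = 2493, y = 2618; minimum 2493 mm.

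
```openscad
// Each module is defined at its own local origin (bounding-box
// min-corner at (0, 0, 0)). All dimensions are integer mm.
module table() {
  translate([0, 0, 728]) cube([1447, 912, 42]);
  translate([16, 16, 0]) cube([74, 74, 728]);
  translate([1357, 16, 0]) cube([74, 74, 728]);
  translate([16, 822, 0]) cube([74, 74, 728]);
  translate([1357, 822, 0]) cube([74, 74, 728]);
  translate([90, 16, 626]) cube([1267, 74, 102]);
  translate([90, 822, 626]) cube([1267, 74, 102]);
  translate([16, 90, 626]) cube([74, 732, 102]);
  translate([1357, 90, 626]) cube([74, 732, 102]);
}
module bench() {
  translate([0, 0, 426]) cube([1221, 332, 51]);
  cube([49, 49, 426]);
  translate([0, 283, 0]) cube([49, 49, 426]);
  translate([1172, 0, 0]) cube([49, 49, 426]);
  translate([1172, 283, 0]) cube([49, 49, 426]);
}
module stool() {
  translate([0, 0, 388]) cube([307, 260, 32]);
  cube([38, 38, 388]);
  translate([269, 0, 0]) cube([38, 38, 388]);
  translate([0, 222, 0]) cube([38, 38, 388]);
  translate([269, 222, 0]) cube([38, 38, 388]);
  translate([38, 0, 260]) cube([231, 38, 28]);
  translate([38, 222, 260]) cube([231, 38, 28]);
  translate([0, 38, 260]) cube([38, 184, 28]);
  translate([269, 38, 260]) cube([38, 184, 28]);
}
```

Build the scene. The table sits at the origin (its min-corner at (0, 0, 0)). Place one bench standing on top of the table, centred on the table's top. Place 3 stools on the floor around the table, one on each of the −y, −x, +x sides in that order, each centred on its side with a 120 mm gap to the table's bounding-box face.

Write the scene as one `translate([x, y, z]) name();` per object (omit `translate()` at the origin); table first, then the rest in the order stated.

table();
translate([113, 290, 770]) bench();
translate([570, -380, 0]) stool();
translate([-427, 326, 0]) stool();
translate([1567, 326, 0]) stool();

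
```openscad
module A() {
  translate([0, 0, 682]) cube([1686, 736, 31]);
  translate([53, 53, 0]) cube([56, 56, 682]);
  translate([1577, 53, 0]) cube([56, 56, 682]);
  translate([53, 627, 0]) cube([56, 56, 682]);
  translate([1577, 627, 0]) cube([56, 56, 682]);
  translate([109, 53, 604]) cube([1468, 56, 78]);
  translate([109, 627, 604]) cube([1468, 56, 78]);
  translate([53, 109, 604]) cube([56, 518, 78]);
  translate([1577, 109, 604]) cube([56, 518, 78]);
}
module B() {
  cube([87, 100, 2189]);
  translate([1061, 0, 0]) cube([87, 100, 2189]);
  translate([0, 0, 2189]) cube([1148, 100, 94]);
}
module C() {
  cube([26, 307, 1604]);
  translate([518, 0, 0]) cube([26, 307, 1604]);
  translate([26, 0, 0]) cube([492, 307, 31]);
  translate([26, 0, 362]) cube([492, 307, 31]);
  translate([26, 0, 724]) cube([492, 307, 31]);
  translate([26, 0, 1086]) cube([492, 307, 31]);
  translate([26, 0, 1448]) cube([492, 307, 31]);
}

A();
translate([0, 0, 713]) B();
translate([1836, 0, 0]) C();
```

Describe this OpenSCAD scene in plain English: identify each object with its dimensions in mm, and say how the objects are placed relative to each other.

A is a table: top 1686 mm (x) × 736 mm (y), 31 mm thick, upper face at z = 713 mm, on four 56×56 mm square legs, each inset 53 mm from the nearest pair of top edges, running from z = 0 to the bottom of the top. Four apron rails, 56 mm thick and 78 mm tall, run between adjacent legs with their top edges flush with the underside of the top and their outer faces flush with the legs' outer faces.

B is a rectangular door frame: two vertical jambs of 87×100 mm section, 2189 mm tall, with a clear opening 974 mm wide between their inner faces. A header 94 mm tall and 100 mm deep lies on top of the jambs and spans the full outside width.

C is an open bookshelf. Two side panels, each 26 mm thick, 307 mm deep and 1604 mm tall, stand 544 mm apart (outside-to-outside). Between them sit 5 shelves, each 31 mm thick and 307 mm deep, spanning the full gap between the sides. The bottom shelf rests on the floor (its underside at z = 0) and the clear gap between one shelf's top and the next shelf's underside is 331 mm.

The door frame is on top of the table. The bookshelf is on the floor beside the table on its +x side.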